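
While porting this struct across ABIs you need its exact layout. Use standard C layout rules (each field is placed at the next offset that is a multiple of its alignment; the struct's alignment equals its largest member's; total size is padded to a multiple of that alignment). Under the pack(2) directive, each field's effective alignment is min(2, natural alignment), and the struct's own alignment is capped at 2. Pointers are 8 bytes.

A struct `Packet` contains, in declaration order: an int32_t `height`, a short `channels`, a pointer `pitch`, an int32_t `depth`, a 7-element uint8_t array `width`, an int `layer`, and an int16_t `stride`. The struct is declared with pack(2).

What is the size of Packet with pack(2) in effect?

height at 0 (size 4, align 2) → ends 4
channels at 4 (size 2, align 2) → ends 6
pitch at 6 (size 8, align 2) → ends 14
depth at 14 (size 4, align 2) → ends 18
width at 18 (size 7, align 1) → ends 25
pad 1 to align 2 for layer
layer at 26 (size 4, align 2) → ends 30
stride at 30 (size 2, align 2) → ends 32
total 32 bytes, alignment 2

32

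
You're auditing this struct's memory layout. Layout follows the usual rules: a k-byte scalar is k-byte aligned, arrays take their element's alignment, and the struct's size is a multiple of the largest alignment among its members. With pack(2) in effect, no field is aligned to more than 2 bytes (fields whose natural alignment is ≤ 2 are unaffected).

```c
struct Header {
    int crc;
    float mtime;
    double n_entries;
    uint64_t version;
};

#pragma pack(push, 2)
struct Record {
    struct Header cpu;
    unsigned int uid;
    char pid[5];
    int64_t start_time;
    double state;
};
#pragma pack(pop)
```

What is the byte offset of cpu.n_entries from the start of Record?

Header: @0: crc [4B, align 4] → 4; @4: mtime [4B, align 4] → 8; @8: n_entries [8B, align 8] → 16; @16: version [8B, align 8] → 24; size 24, align 8
@0: cpu [24B, align 2] → 24
within Header: n_entries at 8
0 + 8 = 8

8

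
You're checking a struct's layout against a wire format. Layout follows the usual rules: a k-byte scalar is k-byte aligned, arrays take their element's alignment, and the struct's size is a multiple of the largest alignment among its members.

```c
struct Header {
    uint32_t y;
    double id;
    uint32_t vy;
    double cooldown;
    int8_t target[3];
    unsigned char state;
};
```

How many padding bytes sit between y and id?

0..4  y  (4B, 4-aligned)
4..8  -- padding (4B)
8..16  id  (8B, 8-aligned)

4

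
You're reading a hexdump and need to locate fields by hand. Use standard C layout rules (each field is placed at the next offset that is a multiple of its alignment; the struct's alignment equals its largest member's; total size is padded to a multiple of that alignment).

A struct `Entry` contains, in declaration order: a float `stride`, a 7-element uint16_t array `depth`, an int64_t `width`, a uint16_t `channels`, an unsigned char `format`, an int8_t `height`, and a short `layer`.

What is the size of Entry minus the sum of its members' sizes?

0..4  stride  (4B, 4-aligned)
4..18  depth  (14B, 2-aligned)
18..24  -- padding (6B)
24..32  width  (8B, 8-aligned)
32..34  channels  (2B, 2-aligned)
34..35  format  (1B, 1-aligned)
35..36  height  (1B, 1-aligned)
36..38  layer  (2B, 2-aligned)
38..40  -- tail padding (2B)
sizeof = 40, alignof = 8
data bytes 32, size 40 → padding 8

8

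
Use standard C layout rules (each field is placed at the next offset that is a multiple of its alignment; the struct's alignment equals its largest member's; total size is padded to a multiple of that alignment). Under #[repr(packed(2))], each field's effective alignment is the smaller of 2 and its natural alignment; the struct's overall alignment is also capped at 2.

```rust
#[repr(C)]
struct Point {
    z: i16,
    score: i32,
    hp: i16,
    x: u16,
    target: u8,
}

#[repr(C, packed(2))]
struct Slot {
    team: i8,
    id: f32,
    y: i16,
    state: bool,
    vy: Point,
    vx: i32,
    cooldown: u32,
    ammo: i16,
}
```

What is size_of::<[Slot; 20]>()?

720

Point: 0..2  z  (2B, 2-aligned); 2..4  -- padding (2B); 4..8  score  (4B, 4-aligned); 8..10  hp  (2B, 2-aligned); 10..12  x  (2B, 2-aligned); 12..13  target  (1B, 1-aligned); 13..16  -- tail padding (3B); sizeof = 16, alignof = 4
0..1  team  (1B, 1-aligned)
1..2  -- padding (1B)
2..6  id  (4B, 2-aligned)
6..8  y  (2B, 2-aligned)
8..9  state  (1B, 1-aligned)
9..10  -- padding (1B)
10..26  vy  (16B, 2-aligned)
26..30  vx  (4B, 2-aligned)
30..34  cooldown  (4B, 2-aligned)
34..36  ammo  (2B, 2-aligned)
sizeof = 36, alignof = 2
array of 20: 20 × 36 = 720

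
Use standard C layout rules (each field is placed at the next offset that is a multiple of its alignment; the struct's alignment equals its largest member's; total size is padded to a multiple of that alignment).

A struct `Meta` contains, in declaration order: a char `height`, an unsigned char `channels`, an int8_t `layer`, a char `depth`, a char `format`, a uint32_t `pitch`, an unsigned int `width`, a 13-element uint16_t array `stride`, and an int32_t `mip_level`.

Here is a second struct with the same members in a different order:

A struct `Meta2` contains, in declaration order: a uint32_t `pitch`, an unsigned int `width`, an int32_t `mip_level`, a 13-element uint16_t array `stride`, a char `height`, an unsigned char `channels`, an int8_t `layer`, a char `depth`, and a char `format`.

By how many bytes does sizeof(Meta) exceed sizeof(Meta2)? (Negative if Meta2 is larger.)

@0: height [1B, align 1] → 1
@1: channels [1B, align 1] → 2
@2: layer [1B, align 1] → 3
@3: depth [1B, align 1] → 4
@4: format [1B, align 1] → 5
+3 pad (align 4)
@8: pitch [4B, align 4] → 12
@12: width [4B, align 4] → 16
@16: stride [26B, align 2] → 42
+2 pad (align 4)
@44: mip_level [4B, align 4] → 48
size 48, align 4
— Meta2 —
@0: pitch [4B, align 4] → 4
@4: width [4B, align 4] → 8
@8: mip_level [4B, align 4] → 12
@12: stride [26B, align 2] → 38
@38: height [1B, align 1] → 39
@39: channels [1B, align 1] → 40
@40: layer [1B, align 1] → 41
@41: depth [1B, align 1] → 42
@42: format [1B, align 1] → 43
+1 tail pad (align 4)
size 44, align 4
48 − 44 = 4

4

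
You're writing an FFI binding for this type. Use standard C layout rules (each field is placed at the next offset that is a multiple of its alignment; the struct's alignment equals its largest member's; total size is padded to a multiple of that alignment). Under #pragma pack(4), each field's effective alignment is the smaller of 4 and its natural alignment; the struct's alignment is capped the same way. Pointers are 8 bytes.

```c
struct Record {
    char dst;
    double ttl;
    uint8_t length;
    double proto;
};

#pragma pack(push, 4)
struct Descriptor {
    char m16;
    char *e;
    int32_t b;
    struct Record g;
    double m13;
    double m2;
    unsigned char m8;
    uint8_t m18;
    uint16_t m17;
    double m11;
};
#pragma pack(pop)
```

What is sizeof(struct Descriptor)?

76 bytes

Record: @0: dst [1B, align 1] → 1; +7 pad (align 8); @8: ttl [8B, align 8] → 16; @16: length [1B, align 1] → 17; +7 pad (align 8); @24: proto [8B, align 8] → 32; size 32, align 8
@0: m16 [1B, align 1] → 1
+3 pad (align 4)
@4: e [8B, align 4] → 12
@12: b [4B, align 4] → 16
@16: g [32B, align 4] → 48
@48: m13 [8B, align 4] → 56
@56: m2 [8B, align 4] → 64
@64: m8 [1B, align 1] → 65
@65: m18 [1B, align 1] → 66
@66: m17 [2B, align 2] → 68
@68: m11 [8B, align 4] → 76
size 76, align 4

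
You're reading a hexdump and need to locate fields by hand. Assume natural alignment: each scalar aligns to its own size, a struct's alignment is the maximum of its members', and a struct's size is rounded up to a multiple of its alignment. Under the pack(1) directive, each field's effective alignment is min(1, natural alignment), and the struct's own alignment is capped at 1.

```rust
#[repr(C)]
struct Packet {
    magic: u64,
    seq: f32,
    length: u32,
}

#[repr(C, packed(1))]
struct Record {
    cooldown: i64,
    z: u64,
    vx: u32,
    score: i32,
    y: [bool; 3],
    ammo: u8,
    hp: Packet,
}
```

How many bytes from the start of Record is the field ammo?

Packet: magic at 0 (size 8, align 8) → ends 8; seq at 8 (size 4, align 4) → ends 12; length at 12 (size 4, align 4) → ends 16; total 16 bytes, alignment 8
cooldown at 0 (size 8, align 1) → ends 8
z at 8 (size 8, align 1) → ends 16
vx at 16 (size 4, align 1) → ends 20
score at 20 (size 4, align 1) → ends 24
y at 24 (size 3, align 1) → ends 27
ammo at 27 (size 1, align 1) → ends 28

27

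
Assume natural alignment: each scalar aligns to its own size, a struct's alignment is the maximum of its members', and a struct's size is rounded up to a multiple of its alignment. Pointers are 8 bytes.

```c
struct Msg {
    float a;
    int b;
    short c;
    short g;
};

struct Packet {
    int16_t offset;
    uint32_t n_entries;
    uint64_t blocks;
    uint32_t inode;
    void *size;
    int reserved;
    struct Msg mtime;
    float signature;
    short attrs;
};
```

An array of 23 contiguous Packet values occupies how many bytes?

1288

Msg: @0: a [4B, align 4] → 4; @4: b [4B, align 4] → 8; @8: c [2B, align 2] → 10; @10: g [2B, align 2] → 12; size 12, align 4
@0: offset [2B, align 2] → 2
+2 pad (align 4)
@4: n_entries [4B, align 4] → 8
@8: blocks [8B, align 8] → 16
@16: inode [4B, align 4] → 20
+4 pad (align 8)
@24: size [8B, align 8] → 32
@32: reserved [4B, align 4] → 36
@36: mtime [12B, align 4] → 48
@48: signature [4B, align 4] → 52
@52: attrs [2B, align 2] → 54
+2 tail pad (align 8)
size 56, align 8
array of 23: 23 × 56 = 1288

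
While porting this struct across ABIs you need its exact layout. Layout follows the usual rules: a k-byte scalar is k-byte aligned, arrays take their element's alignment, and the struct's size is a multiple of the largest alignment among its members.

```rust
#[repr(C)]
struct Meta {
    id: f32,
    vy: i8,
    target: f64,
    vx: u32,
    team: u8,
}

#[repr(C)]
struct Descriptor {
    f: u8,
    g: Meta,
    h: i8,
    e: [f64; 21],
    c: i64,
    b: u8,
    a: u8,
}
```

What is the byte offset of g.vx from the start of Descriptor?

Meta: 0..4  id  (4B, 4-aligned); 4..5  vy  (1B, 1-aligned); 5..8  -- padding (3B); 8..16  target  (8B, 8-aligned); 16..20  vx  (4B, 4-aligned); 20..21  team  (1B, 1-aligned); 21..24  -- tail padding (3B); sizeof = 24, alignof = 8
0..1  f  (1B, 1-aligned)
1..8  -- padding (7B)
8..32  g  (24B, 8-aligned)
within Meta: vx at 16
8 + 16 = 24

24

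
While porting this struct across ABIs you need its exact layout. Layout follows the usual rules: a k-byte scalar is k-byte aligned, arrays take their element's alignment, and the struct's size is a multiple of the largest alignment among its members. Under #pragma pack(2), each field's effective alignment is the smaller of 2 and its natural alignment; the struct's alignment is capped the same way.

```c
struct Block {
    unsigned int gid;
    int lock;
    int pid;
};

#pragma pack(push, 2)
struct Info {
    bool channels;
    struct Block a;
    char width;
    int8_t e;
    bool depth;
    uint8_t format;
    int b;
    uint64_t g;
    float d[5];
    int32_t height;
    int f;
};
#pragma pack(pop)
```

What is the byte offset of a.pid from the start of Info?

10

Block: gid at 0 (size 4, align 4) → ends 4; lock at 4 (size 4, align 4) → ends 8; pid at 8 (size 4, align 4) → ends 12; total 12 bytes, alignment 4
channels at 0 (size 1, align 1) → ends 1
pad 1 to align 2 for a
a at 2 (size 12, align 2) → ends 14
within Block: pid at 8
2 + 8 = 10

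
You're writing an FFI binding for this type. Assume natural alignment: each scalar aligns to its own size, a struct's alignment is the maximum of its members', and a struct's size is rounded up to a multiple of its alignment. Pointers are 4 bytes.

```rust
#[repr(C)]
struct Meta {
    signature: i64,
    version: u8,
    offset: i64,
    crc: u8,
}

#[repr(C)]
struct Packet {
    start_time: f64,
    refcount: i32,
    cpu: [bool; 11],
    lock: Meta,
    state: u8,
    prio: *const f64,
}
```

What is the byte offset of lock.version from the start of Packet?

Meta: @0: signature [8B, align 8] → 8; @8: version [1B, align 1] → 9; +7 pad (align 8); @16: offset [8B, align 8] → 24; @24: crc [1B, align 1] → 25; +7 tail pad (align 8); size 32, align 8
@0: start_time [8B, align 8] → 8
@8: refcount [4B, align 4] → 12
@12: cpu [11B, align 1] → 23
+1 pad (align 8)
@24: lock [32B, align 8] → 56
within Meta: version at 8
24 + 8 = 32

32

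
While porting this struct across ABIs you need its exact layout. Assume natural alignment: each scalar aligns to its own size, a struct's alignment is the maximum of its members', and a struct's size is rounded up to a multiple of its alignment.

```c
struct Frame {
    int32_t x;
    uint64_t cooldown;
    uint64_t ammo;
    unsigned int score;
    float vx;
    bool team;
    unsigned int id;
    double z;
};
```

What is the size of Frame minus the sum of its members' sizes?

@0: x [4B, align 4] → 4
+4 pad (align 8)
@8: cooldown [8B, align 8] → 16
@16: ammo [8B, align 8] → 24
@24: score [4B, align 4] → 28
@28: vx [4B, align 4] → 32
@32: team [1B, align 1] → 33
+3 pad (align 4)
@36: id [4B, align 4] → 40
@40: z [8B, align 8] → 48
size 48, align 8
data bytes 41, size 48 → padding 7

7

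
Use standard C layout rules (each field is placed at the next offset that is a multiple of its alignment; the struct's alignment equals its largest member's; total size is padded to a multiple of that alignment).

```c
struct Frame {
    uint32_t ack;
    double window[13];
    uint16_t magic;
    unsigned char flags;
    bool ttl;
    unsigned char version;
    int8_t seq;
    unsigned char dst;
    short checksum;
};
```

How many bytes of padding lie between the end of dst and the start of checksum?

1

ack at 0 (size 4, align 4) → ends 4
pad 4 to align 8 for window
window at 8 (size 104, align 8) → ends 112
magic at 112 (size 2, align 2) → ends 114
flags at 114 (size 1, align 1) → ends 115
ttl at 115 (size 1, align 1) → ends 116
version at 116 (size 1, align 1) → ends 117
seq at 117 (size 1, align 1) → ends 118
dst at 118 (size 1, align 1) → ends 119
pad 1 to align 2 for checksum
checksum at 120 (size 2, align 2) → ends 122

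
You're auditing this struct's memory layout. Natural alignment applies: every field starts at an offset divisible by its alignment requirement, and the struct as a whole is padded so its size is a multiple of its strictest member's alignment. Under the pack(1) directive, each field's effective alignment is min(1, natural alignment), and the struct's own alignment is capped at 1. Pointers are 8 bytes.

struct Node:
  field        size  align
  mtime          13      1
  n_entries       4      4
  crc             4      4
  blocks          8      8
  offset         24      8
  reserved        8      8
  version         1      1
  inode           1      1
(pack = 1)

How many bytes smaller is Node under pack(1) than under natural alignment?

natural layout:
  @0: mtime [13B, align 1] → 13
  +3 pad (align 4)
  @16: n_entries [4B, align 4] → 20
  @20: crc [4B, align 4] → 24
  @24: blocks [8B, align 8] → 32
  @32: offset [24B, align 8] → 56
  @56: reserved [8B, align 8] → 64
  @64: version [1B, align 1] → 65
  @65: inode [1B, align 1] → 66
  +6 tail pad (align 8)
  size 72, align 8
packed(1) layout:
  @0: mtime [13B, align 1] → 13
  @13: n_entries [4B, align 1] → 17
  @17: crc [4B, align 1] → 21
  @21: blocks [8B, align 1] → 29
  @29: offset [24B, align 1] → 53
  @53: reserved [8B, align 1] → 61
  @61: version [1B, align 1] → 62
  @62: inode [1B, align 1] → 63
  size 63, align 1
72 − 63 = 9

9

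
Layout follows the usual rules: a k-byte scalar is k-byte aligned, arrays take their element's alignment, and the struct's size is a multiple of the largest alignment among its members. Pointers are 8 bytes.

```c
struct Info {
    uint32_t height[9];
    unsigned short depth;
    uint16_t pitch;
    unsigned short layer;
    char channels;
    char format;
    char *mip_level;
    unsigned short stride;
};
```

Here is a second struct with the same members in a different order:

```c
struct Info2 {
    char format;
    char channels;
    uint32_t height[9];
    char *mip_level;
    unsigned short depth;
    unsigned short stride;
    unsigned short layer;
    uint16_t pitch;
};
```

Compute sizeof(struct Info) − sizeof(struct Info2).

height at 0 (size 36, align 4) → ends 36
depth at 36 (size 2, align 2) → ends 38
pitch at 38 (size 2, align 2) → ends 40
layer at 40 (size 2, align 2) → ends 42
channels at 42 (size 1, align 1) → ends 43
format at 43 (size 1, align 1) → ends 44
pad 4 to align 8 for mip_level
mip_level at 48 (size 8, align 8) → ends 56
stride at 56 (size 2, align 2) → ends 58
tail pad 6 to reach multiple of 8
total 64 bytes, alignment 8
— Info2 —
format at 0 (size 1, align 1) → ends 1
channels at 1 (size 1, align 1) → ends 2
pad 2 to align 4 for height
height at 4 (size 36, align 4) → ends 40
mip_level at 40 (size 8, align 8) → ends 48
depth at 48 (size 2, align 2) → ends 50
stride at 50 (size 2, align 2) → ends 52
layer at 52 (size 2, align 2) → ends 54
pitch at 54 (size 2, align 2) → ends 56
total 56 bytes, alignment 8
64 − 56 = 8

8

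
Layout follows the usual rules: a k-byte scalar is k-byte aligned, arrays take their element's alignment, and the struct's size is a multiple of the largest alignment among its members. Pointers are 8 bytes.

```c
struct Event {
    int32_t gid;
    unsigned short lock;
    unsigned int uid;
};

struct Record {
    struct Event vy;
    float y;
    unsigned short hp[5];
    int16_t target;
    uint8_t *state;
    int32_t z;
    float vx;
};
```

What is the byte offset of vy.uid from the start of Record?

Event: 0..4  gid  (4B, 4-aligned); 4..6  lock  (2B, 2-aligned); 6..8  -- padding (2B); 8..12  uid  (4B, 4-aligned); sizeof = 12, alignof = 4
0..12  vy  (12B, 4-aligned)
within Event: uid at 8
0 + 8 = 8

8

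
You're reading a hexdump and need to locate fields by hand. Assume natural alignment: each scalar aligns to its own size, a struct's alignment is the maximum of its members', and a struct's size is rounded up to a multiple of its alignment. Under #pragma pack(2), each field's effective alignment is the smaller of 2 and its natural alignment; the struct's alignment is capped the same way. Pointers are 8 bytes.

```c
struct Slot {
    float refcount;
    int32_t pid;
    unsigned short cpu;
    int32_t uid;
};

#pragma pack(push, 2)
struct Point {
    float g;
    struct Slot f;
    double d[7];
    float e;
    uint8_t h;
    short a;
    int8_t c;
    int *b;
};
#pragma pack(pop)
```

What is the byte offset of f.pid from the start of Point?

8

Slot: 0..4  refcount  (4B, 4-aligned); 4..8  pid  (4B, 4-aligned); 8..10  cpu  (2B, 2-aligned); 10..12  -- padding (2B); 12..16  uid  (4B, 4-aligned); sizeof = 16, alignof = 4
0..4  g  (4B, 2-aligned)
4..20  f  (16B, 2-aligned)
within Slot: pid at 4
4 + 4 = 8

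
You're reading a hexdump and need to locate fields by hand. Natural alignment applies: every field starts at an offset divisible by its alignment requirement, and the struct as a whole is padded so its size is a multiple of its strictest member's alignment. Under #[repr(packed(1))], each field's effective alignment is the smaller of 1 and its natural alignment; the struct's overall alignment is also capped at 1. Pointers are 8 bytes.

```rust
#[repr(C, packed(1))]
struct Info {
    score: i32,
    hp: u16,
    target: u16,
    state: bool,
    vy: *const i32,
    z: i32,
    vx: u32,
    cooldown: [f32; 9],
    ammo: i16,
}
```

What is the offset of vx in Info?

@0: score [4B, align 1] → 4
@4: hp [2B, align 1] → 6
@6: target [2B, align 1] → 8
@8: state [1B, align 1] → 9
@9: vy [8B, align 1] → 17
@17: z [4B, align 1] → 21
@21: vx [4B, align 1] → 25

21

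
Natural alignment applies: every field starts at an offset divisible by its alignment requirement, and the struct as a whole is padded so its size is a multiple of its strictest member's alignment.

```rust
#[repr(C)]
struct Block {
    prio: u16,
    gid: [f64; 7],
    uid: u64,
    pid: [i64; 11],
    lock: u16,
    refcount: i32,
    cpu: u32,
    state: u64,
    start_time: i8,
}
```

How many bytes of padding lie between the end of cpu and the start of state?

0..2  prio  (2B, 2-aligned)
2..8  -- padding (6B)
8..64  gid  (56B, 8-aligned)
64..72  uid  (8B, 8-aligned)
72..160  pid  (88B, 8-aligned)
160..162  lock  (2B, 2-aligned)
162..164  -- padding (2B)
164..168  refcount  (4B, 4-aligned)
168..172  cpu  (4B, 4-aligned)
172..176  -- padding (4B)
176..184  state  (8B, 8-aligned)

4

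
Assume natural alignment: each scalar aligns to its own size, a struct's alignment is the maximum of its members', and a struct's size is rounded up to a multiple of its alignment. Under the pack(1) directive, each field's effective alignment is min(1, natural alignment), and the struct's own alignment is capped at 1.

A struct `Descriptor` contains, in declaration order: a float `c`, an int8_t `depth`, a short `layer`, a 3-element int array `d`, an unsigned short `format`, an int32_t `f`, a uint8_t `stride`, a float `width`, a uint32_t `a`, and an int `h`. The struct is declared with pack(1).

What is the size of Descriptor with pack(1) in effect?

c at 0 (size 4, align 1) → ends 4
depth at 4 (size 1, align 1) → ends 5
layer at 5 (size 2, align 1) → ends 7
d at 7 (size 12, align 1) → ends 19
format at 19 (size 2, align 1) → ends 21
f at 21 (size 4, align 1) → ends 25
stride at 25 (size 1, align 1) → ends 26
width at 26 (size 4, align 1) → ends 30
a at 30 (size 4, align 1) → ends 34
h at 34 (size 4, align 1) → ends 38
total 38 bytes, alignment 1

38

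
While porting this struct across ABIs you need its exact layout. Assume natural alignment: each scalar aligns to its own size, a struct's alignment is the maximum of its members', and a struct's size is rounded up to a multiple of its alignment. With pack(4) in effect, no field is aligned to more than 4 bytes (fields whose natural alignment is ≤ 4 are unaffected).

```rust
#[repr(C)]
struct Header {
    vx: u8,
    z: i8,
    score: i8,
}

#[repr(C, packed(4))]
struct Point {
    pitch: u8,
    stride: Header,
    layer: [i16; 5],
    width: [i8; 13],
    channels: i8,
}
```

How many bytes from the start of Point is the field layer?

4

Header: vx at 0 (size 1, align 1) → ends 1; z at 1 (size 1, align 1) → ends 2; score at 2 (size 1, align 1) → ends 3; total 3 bytes, alignment 1
pitch at 0 (size 1, align 1) → ends 1
stride at 1 (size 3, align 1) → ends 4
layer at 4 (size 10, align 2) → ends 14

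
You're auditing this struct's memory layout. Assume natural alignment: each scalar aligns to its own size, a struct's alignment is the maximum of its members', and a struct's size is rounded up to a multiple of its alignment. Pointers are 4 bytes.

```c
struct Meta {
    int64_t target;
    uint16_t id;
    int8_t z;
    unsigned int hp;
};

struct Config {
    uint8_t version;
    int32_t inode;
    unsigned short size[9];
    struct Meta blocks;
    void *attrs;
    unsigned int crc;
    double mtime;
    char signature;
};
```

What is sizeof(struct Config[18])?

Meta: @0: target [8B, align 8] → 8; @8: id [2B, align 2] → 10; @10: z [1B, align 1] → 11; +1 pad (align 4); @12: hp [4B, align 4] → 16; size 16, align 8
@0: version [1B, align 1] → 1
+3 pad (align 4)
@4: inode [4B, align 4] → 8
@8: size [18B, align 2] → 26
+6 pad (align 8)
@32: blocks [16B, align 8] → 48
@48: attrs [4B, align 4] → 52
@52: crc [4B, align 4] → 56
@56: mtime [8B, align 8] → 64
@64: signature [1B, align 1] → 65
+7 tail pad (align 8)
size 72, align 8
array of 18: 18 × 72 = 1296

1296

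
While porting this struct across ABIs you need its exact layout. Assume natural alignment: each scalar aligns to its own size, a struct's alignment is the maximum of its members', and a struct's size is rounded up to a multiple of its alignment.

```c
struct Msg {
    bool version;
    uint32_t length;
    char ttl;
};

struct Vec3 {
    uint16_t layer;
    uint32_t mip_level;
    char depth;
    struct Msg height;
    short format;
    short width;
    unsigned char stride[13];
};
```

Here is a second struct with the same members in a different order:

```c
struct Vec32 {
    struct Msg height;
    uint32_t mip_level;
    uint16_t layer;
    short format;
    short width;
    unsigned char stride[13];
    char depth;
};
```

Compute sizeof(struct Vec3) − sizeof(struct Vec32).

Msg: version at 0 (size 1, align 1) → ends 1; pad 3 to align 4 for length; length at 4 (size 4, align 4) → ends 8; ttl at 8 (size 1, align 1) → ends 9; tail pad 3 to reach multiple of 4; total 12 bytes, alignment 4
layer at 0 (size 2, align 2) → ends 2
pad 2 to align 4 for mip_level
mip_level at 4 (size 4, align 4) → ends 8
depth at 8 (size 1, align 1) → ends 9
pad 3 to align 4 for height
height at 12 (size 12, align 4) → ends 24
format at 24 (size 2, align 2) → ends 26
width at 26 (size 2, align 2) → ends 28
stride at 28 (size 13, align 1) → ends 41
tail pad 3 to reach multiple of 4
total 44 bytes, alignment 4
— Vec32 —
height at 0 (size 12, align 4) → ends 12
mip_level at 12 (size 4, align 4) → ends 16
layer at 16 (size 2, align 2) → ends 18
format at 18 (size 2, align 2) → ends 20
width at 20 (size 2, align 2) → ends 22
stride at 22 (size 13, align 1) → ends 35
depth at 35 (size 1, align 1) → ends 36
total 36 bytes, alignment 4
44 − 36 = 8

8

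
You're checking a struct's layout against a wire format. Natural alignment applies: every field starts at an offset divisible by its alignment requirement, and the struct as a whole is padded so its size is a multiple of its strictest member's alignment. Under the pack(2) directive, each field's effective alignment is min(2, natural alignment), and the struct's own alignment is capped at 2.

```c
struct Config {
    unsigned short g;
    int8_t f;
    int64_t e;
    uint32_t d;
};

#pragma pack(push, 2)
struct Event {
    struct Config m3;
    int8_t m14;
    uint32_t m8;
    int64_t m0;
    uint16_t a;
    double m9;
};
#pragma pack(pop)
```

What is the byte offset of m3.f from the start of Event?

2

Config: g at 0 (size 2, align 2) → ends 2; f at 2 (size 1, align 1) → ends 3; pad 5 to align 8 for e; e at 8 (size 8, align 8) → ends 16; d at 16 (size 4, align 4) → ends 20; tail pad 4 to reach multiple of 8; total 24 bytes, alignment 8
m3 at 0 (size 24, align 2) → ends 24
within Config: f at 2
0 + 2 = 2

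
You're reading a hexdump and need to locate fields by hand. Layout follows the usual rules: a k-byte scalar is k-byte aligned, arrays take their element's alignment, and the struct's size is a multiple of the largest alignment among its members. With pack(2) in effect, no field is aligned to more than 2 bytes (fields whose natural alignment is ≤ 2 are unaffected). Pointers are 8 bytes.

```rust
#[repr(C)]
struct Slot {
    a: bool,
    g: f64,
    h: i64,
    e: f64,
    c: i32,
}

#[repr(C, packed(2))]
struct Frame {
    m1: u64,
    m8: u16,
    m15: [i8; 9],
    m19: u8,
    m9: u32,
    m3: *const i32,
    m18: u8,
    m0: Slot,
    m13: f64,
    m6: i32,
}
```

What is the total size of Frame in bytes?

86

Slot: a at 0 (size 1, align 1) → ends 1; pad 7 to align 8 for g; g at 8 (size 8, align 8) → ends 16; h at 16 (size 8, align 8) → ends 24; e at 24 (size 8, align 8) → ends 32; c at 32 (size 4, align 4) → ends 36; tail pad 4 to reach multiple of 8; total 40 bytes, alignment 8
m1 at 0 (size 8, align 2) → ends 8
m8 at 8 (size 2, align 2) → ends 10
m15 at 10 (size 9, align 1) → ends 19
m19 at 19 (size 1, align 1) → ends 20
m9 at 20 (size 4, align 2) → ends 24
m3 at 24 (size 8, align 2) → ends 32
m18 at 32 (size 1, align 1) → ends 33
pad 1 to align 2 for m0
m0 at 34 (size 40, align 2) → ends 74
m13 at 74 (size 8, align 2) → ends 82
m6 at 82 (size 4, align 2) → ends 86
total 86 bytes, alignment 2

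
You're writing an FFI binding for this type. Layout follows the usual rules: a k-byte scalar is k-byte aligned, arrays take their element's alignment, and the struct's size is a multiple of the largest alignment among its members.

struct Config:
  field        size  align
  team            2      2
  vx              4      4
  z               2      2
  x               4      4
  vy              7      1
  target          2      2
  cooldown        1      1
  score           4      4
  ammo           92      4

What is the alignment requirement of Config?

member alignments: team=2, vx=4, z=2, x=4, vy=1, target=2, cooldown=1, score=4, ammo=4
max = 4

4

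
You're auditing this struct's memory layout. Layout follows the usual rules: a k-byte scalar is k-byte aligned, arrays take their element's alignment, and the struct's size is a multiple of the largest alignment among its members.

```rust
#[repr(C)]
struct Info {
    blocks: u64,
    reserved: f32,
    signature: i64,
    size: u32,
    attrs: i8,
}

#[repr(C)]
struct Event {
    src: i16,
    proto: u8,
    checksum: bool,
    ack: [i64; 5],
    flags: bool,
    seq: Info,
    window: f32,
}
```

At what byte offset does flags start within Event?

Info: @0: blocks [8B, align 8] → 8; @8: reserved [4B, align 4] → 12; +4 pad (align 8); @16: signature [8B, align 8] → 24; @24: size [4B, align 4] → 28; @28: attrs [1B, align 1] → 29; +3 tail pad (align 8); size 32, align 8
@0: src [2B, align 2] → 2
@2: proto [1B, align 1] → 3
@3: checksum [1B, align 1] → 4
+4 pad (align 8)
@8: ack [40B, align 8] → 48
@48: flags [1B, align 1] → 49

48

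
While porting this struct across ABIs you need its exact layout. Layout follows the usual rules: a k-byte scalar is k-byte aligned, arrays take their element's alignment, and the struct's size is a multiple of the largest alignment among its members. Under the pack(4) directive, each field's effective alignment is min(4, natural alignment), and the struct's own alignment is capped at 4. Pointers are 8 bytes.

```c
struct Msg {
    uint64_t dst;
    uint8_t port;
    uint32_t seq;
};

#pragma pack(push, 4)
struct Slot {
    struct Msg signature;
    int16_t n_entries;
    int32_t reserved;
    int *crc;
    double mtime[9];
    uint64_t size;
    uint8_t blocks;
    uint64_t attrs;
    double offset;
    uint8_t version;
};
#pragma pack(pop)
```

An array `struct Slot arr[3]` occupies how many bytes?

Msg: @0: dst [8B, align 8] → 8; @8: port [1B, align 1] → 9; +3 pad (align 4); @12: seq [4B, align 4] → 16; size 16, align 8
@0: signature [16B, align 4] → 16
@16: n_entries [2B, align 2] → 18
+2 pad (align 4)
@20: reserved [4B, align 4] → 24
@24: crc [8B, align 4] → 32
@32: mtime [72B, align 4] → 104
@104: size [8B, align 4] → 112
@112: blocks [1B, align 1] → 113
+3 pad (align 4)
@116: attrs [8B, align 4] → 124
@124: offset [8B, align 4] → 132
@132: version [1B, align 1] → 133
+3 tail pad (align 4)
size 136, align 4
array of 3: 3 × 136 = 408

408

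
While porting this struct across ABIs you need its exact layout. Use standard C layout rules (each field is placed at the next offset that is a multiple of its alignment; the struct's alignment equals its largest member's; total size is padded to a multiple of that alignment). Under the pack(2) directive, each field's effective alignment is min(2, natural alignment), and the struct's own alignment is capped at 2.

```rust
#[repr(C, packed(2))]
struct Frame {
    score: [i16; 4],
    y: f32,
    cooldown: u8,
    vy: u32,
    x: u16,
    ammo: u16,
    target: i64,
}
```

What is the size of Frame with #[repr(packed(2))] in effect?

0..8  score  (8B, 2-aligned)
8..12  y  (4B, 2-aligned)
12..13  cooldown  (1B, 1-aligned)
13..14  -- padding (1B)
14..18  vy  (4B, 2-aligned)
18..20  x  (2B, 2-aligned)
20..22  ammo  (2B, 2-aligned)
22..30  target  (8B, 2-aligned)
sizeof = 30, alignof = 2

30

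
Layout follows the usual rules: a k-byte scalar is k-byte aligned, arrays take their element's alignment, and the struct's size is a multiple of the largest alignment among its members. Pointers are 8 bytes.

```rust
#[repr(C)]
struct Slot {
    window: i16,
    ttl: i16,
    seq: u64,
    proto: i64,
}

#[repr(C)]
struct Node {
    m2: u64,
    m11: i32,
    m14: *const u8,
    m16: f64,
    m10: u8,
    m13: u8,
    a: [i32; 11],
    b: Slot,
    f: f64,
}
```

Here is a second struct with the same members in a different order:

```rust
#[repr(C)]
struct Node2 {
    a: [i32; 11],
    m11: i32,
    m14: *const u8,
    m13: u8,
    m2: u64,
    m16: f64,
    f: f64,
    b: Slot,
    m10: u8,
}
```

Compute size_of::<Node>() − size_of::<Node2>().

Slot: @0: window [2B, align 2] → 2; @2: ttl [2B, align 2] → 4; +4 pad (align 8); @8: seq [8B, align 8] → 16; @16: proto [8B, align 8] → 24; size 24, align 8
@0: m2 [8B, align 8] → 8
@8: m11 [4B, align 4] → 12
+4 pad (align 8)
@16: m14 [8B, align 8] → 24
@24: m16 [8B, align 8] → 32
@32: m10 [1B, align 1] → 33
@33: m13 [1B, align 1] → 34
+2 pad (align 4)
@36: a [44B, align 4] → 80
@80: b [24B, align 8] → 104
@104: f [8B, align 8] → 112
size 112, align 8
— Node2 —
@0: a [44B, align 4] → 44
@44: m11 [4B, align 4] → 48
@48: m14 [8B, align 8] → 56
@56: m13 [1B, align 1] → 57
+7 pad (align 8)
@64: m2 [8B, align 8] → 72
@72: m16 [8B, align 8] → 80
@80: f [8B, align 8] → 88
@88: b [24B, align 8] → 112
@112: m10 [1B, align 1] → 113
+7 tail pad (align 8)
size 120, align 8
112 − 120 = -8

-8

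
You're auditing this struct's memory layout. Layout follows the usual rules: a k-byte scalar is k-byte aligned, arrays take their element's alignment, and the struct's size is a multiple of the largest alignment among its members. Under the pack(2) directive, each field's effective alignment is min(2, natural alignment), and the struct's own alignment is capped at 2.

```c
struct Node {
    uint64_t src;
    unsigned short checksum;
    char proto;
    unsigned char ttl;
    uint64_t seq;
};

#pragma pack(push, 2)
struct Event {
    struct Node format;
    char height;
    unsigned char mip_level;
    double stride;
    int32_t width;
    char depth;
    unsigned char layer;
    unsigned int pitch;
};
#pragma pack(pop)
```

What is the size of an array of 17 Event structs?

748

Node: 0..8  src  (8B, 8-aligned); 8..10  checksum  (2B, 2-aligned); 10..11  proto  (1B, 1-aligned); 11..12  ttl  (1B, 1-aligned); 12..16  -- padding (4B); 16..24  seq  (8B, 8-aligned); sizeof = 24, alignof = 8
0..24  format  (24B, 2-aligned)
24..25  height  (1B, 1-aligned)
25..26  mip_level  (1B, 1-aligned)
26..34  stride  (8B, 2-aligned)
34..38  width  (4B, 2-aligned)
38..39  depth  (1B, 1-aligned)
39..40  layer  (1B, 1-aligned)
40..44  pitch  (4B, 2-aligned)
sizeof = 44, alignof = 2
array of 17: 17 × 44 = 748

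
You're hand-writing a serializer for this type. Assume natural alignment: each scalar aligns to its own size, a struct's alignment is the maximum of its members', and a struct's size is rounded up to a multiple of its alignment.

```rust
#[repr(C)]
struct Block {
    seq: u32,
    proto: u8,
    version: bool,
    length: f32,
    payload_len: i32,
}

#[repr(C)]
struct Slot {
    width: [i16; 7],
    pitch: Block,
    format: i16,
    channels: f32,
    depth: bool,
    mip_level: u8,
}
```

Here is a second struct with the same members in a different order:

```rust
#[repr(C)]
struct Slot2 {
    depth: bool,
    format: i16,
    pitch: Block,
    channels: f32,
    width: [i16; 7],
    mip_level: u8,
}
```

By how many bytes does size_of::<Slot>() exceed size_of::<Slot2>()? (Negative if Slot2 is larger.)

4

Block: seq at 0 (size 4, align 4) → ends 4; proto at 4 (size 1, align 1) → ends 5; version at 5 (size 1, align 1) → ends 6; pad 2 to align 4 for length; length at 8 (size 4, align 4) → ends 12; payload_len at 12 (size 4, align 4) → ends 16; total 16 bytes, alignment 4
width at 0 (size 14, align 2) → ends 14
pad 2 to align 4 for pitch
pitch at 16 (size 16, align 4) → ends 32
format at 32 (size 2, align 2) → ends 34
pad 2 to align 4 for channels
channels at 36 (size 4, align 4) → ends 40
depth at 40 (size 1, align 1) → ends 41
mip_level at 41 (size 1, align 1) → ends 42
tail pad 2 to reach multiple of 4
total 44 bytes, alignment 4
— Slot2 —
depth at 0 (size 1, align 1) → ends 1
pad 1 to align 2 for format
format at 2 (size 2, align 2) → ends 4
pitch at 4 (size 16, align 4) → ends 20
channels at 20 (size 4, align 4) → ends 24
width at 24 (size 14, align 2) → ends 38
mip_level at 38 (size 1, align 1) → ends 39
tail pad 1 to reach multiple of 4
total 40 bytes, alignment 4
44 − 40 = 4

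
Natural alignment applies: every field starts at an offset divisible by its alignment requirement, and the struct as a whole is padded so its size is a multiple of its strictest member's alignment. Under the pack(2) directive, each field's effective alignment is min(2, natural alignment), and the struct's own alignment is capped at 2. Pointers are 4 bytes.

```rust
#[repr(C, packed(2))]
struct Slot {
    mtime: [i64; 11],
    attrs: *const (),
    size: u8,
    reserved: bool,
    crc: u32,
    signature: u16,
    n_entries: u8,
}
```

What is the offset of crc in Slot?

mtime at 0 (size 88, align 2) → ends 88
attrs at 88 (size 4, align 2) → ends 92
size at 92 (size 1, align 1) → ends 93
reserved at 93 (size 1, align 1) → ends 94
crc at 94 (size 4, align 2) → ends 98

94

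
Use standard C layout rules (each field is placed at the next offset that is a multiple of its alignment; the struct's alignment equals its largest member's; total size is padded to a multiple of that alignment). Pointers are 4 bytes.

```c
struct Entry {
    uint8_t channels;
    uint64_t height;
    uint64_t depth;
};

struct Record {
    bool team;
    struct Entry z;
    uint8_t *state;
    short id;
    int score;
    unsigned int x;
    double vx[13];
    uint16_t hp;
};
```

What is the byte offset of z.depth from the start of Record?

24

Entry: @0: channels [1B, align 1] → 1; +7 pad (align 8); @8: height [8B, align 8] → 16; @16: depth [8B, align 8] → 24; size 24, align 8
@0: team [1B, align 1] → 1
+7 pad (align 8)
@8: z [24B, align 8] → 32
within Entry: depth at 16
8 + 16 = 24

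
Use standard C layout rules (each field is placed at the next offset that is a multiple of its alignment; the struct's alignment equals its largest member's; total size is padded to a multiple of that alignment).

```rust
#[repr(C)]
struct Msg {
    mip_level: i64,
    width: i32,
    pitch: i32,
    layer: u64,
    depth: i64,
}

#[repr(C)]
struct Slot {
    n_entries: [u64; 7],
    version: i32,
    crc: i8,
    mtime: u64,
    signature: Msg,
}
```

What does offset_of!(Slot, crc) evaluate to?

60

Msg: 0..8  mip_level  (8B, 8-aligned); 8..12  width  (4B, 4-aligned); 12..16  pitch  (4B, 4-aligned); 16..24  layer  (8B, 8-aligned); 24..32  depth  (8B, 8-aligned); sizeof = 32, alignof = 8
0..56  n_entries  (56B, 8-aligned)
56..60  version  (4B, 4-aligned)
60..61  crc  (1B, 1-aligned)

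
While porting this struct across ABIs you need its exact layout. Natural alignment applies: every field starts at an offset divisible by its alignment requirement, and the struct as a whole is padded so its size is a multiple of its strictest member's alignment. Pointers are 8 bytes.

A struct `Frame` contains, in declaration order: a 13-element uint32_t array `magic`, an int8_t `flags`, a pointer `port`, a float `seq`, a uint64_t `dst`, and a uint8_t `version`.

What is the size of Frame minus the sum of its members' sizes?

@0: magic [52B, align 4] → 52
@52: flags [1B, align 1] → 53
+3 pad (align 8)
@56: port [8B, align 8] → 64
@64: seq [4B, align 4] → 68
+4 pad (align 8)
@72: dst [8B, align 8] → 80
@80: version [1B, align 1] → 81
+7 tail pad (align 8)
size 88, align 8
data bytes 74, size 88 → padding 14

14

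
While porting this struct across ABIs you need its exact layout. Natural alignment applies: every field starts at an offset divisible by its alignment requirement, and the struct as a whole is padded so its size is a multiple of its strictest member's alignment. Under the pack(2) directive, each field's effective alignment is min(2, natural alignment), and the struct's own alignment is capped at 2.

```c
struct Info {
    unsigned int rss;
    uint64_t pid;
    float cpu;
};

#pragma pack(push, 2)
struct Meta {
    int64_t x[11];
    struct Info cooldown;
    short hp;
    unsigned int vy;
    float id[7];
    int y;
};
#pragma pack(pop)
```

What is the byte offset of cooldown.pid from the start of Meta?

Info: rss at 0 (size 4, align 4) → ends 4; pad 4 to align 8 for pid; pid at 8 (size 8, align 8) → ends 16; cpu at 16 (size 4, align 4) → ends 20; tail pad 4 to reach multiple of 8; total 24 bytes, alignment 8
x at 0 (size 88, align 2) → ends 88
cooldown at 88 (size 24, align 2) → ends 112
within Info: pid at 8
88 + 8 = 96

96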